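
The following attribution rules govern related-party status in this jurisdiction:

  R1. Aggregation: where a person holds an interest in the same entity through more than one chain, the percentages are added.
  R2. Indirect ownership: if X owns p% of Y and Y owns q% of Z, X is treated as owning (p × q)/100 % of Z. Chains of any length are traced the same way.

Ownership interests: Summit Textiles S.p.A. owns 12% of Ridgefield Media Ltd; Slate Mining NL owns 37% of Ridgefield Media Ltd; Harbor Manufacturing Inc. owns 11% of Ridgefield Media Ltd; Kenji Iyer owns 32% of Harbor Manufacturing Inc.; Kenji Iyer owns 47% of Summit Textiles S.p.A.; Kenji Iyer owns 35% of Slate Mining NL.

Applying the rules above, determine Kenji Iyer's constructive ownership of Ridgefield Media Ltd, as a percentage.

22.11%

Chain via Summit Textiles S.p.A. (R2): 47% × 12% = 5.64% of Ridgefield Media Ltd.
Chain via Slate Mining NL (R2): 35% × 37% = 12.95% of Ridgefield Media Ltd.
Chain via Harbor Manufacturing Inc. (R2): 32% × 11% = 3.52% of Ridgefield Media Ltd.
Aggregating (R1): 5.64% + 12.95% + 3.52% = 22.11%.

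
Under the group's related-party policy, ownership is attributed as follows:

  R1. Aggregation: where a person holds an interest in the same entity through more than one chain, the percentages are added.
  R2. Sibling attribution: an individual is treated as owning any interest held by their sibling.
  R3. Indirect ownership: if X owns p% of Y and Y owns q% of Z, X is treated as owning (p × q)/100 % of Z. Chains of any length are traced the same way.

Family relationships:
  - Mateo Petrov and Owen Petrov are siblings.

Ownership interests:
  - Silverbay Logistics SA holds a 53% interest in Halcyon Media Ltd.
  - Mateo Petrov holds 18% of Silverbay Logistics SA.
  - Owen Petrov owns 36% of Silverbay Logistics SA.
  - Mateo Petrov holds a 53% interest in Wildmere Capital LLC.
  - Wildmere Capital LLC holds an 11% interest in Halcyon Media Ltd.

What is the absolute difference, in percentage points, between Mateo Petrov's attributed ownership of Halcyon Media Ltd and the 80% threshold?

By sibling attribution (R2), Mateo Petrov is treated as also owning Owen Petrov's interest in Silverbay Logistics SA, giving 18% + 36% = 54%.
Chain via Silverbay Logistics SA (R3): 54% × 53% = 28.62% of Halcyon Media Ltd.
Chain via Wildmere Capital LLC (R3): 53% × 11% = 5.83% of Halcyon Media Ltd.
Aggregating (R1): 28.62% + 5.83% = 34.45%.
34.45% falls short of the 80% threshold by 45.55 percentage points.

45.55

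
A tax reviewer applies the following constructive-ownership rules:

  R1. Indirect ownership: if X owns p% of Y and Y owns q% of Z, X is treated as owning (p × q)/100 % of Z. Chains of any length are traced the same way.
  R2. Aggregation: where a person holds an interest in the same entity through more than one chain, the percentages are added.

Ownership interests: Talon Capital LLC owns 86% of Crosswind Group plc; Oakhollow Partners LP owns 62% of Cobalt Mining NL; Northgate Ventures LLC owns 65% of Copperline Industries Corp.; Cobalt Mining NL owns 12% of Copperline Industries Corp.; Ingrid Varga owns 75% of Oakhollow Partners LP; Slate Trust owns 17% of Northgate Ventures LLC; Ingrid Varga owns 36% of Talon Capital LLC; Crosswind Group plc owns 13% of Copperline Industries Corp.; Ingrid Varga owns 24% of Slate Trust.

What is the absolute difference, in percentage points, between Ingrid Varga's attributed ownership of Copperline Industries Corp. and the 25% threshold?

12.7432

Chain via Slate Trust → Northgate Ventures LLC (R1): 24% × 17% × 65% = 2.652% of Copperline Industries Corp.
Chain via Talon Capital LLC → Crosswind Group plc (R1): 36% × 86% × 13% = 4.0248% of Copperline Industries Corp.
Chain via Oakhollow Partners LP → Cobalt Mining NL (R1): 75% × 62% × 12% = 5.58% of Copperline Industries Corp.
Aggregating (R2): 2.652% + 4.0248% + 5.58% = 12.2568%.
12.2568% falls short of the 25% threshold by 12.7432 percentage points.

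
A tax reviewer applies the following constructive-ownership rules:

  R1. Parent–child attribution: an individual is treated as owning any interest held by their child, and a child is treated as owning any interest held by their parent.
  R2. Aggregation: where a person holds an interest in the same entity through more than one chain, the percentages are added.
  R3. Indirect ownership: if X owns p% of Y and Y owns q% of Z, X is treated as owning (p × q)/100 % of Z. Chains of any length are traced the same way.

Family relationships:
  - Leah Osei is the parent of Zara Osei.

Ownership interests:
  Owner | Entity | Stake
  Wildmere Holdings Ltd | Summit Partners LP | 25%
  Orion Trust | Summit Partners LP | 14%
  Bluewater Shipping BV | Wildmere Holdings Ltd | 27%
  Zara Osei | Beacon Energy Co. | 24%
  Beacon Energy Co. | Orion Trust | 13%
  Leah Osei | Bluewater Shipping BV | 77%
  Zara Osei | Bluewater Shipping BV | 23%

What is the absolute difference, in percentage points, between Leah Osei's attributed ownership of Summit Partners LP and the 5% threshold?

2.1868

By parent–child attribution (R1), Leah Osei is treated as also owning Zara Osei's interest in Bluewater Shipping BV, giving 77% + 23% = 100%.
By parent–child attribution (R1), Leah Osei is treated as owning Zara Osei's 24% interest in Beacon Energy Co.
Chain via Bluewater Shipping BV → Wildmere Holdings Ltd (R3): 100% × 27% × 25% = 6.75% of Summit Partners LP.
Chain via Beacon Energy Co. → Orion Trust (R3): 24% × 13% × 14% = 0.4368% of Summit Partners LP.
Aggregating (R2): 6.75% + 0.4368% = 7.1868%.
7.1868% exceeds the 5% threshold by 2.1868 percentage points.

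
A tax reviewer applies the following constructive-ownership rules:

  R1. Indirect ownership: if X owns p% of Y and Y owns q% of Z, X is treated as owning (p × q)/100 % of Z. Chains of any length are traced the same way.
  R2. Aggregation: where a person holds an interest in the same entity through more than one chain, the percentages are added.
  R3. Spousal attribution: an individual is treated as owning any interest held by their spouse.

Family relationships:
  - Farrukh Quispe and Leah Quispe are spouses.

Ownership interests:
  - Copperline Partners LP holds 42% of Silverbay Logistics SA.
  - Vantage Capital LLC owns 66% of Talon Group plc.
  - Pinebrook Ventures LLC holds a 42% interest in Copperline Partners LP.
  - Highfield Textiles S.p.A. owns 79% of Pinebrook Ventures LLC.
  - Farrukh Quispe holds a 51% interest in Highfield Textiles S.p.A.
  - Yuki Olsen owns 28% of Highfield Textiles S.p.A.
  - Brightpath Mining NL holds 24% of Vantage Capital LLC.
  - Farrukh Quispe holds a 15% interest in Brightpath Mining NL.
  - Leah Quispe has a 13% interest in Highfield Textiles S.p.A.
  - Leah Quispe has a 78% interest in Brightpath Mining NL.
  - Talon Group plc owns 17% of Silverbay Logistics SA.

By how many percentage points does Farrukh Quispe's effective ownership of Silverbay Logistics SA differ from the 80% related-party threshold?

68.576912

By spousal attribution (R3), Farrukh Quispe is treated as also owning Leah Quispe's interest in Brightpath Mining NL, giving 15% + 78% = 93%.
By spousal attribution (R3), Farrukh Quispe is treated as also owning Leah Quispe's interest in Highfield Textiles S.p.A, giving 51% + 13% = 64%.
Chain via Brightpath Mining NL → Vantage Capital LLC → Talon Group plc (R1): 93% × 24% × 66% × 17% = 2.504304% of Silverbay Logistics SA.
Chain via Highfield Textiles S.p.A. → Pinebrook Ventures LLC → Copperline Partners LP (R1): 64% × 79% × 42% × 42% = 8.918784% of Silverbay Logistics SA.
Aggregating (R2): 2.504304% + 8.918784% = 11.423088%.
11.423088% falls short of the 80% threshold by 68.576912 percentage points.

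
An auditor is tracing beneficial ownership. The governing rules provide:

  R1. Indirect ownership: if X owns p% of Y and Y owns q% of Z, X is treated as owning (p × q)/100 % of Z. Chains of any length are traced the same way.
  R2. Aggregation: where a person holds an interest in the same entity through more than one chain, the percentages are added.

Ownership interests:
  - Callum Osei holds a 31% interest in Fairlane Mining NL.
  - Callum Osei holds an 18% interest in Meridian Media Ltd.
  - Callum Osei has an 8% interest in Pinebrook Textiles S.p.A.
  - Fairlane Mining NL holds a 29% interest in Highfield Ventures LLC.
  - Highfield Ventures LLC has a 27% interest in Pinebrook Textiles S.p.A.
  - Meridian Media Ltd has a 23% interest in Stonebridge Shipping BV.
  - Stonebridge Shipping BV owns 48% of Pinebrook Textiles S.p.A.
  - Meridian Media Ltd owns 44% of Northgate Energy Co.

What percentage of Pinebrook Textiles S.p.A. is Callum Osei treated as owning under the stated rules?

12.4145%

Chain via Meridian Media Ltd → Stonebridge Shipping BV (R1): 18% × 23% × 48% = 1.9872% of Pinebrook Textiles S.p.A.
Chain via Fairlane Mining NL → Highfield Ventures LLC (R1): 31% × 29% × 27% = 2.4273% of Pinebrook Textiles S.p.A.
Direct interest in Pinebrook Textiles S.p.A: 8%.
Aggregating (R2): 1.9872% + 2.4273% + 8% = 12.4145%.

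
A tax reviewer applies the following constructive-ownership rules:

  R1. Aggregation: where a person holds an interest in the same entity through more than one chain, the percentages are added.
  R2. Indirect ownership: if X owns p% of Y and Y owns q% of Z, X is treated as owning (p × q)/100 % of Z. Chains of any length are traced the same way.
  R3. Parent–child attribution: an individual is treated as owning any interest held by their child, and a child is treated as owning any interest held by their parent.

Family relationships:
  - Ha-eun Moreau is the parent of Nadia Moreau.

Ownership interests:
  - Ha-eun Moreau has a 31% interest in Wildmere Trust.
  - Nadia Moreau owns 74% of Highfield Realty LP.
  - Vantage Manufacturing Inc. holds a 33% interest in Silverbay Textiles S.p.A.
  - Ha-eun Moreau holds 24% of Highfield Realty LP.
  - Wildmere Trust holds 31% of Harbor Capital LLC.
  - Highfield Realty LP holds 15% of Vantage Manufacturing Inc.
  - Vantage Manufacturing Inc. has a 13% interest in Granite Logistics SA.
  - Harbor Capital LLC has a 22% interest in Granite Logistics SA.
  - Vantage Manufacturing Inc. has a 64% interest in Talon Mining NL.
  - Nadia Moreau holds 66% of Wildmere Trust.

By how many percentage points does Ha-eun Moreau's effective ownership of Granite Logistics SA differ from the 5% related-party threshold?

By parent–child attribution (R3), Ha-eun Moreau is treated as also owning Nadia Moreau's interest in Wildmere Trust, giving 31% + 66% = 97%.
By parent–child attribution (R3), Ha-eun Moreau is treated as also owning Nadia Moreau's interest in Highfield Realty LP, giving 24% + 74% = 98%.
Chain via Wildmere Trust → Harbor Capital LLC (R2): 97% × 31% × 22% = 6.6154% of Granite Logistics SA.
Chain via Highfield Realty LP → Vantage Manufacturing Inc. (R2): 98% × 15% × 13% = 1.911% of Granite Logistics SA.
Aggregating (R1): 6.6154% + 1.911% = 8.5264%.
8.5264% exceeds the 5% threshold by 3.5264 percentage points.

3.5264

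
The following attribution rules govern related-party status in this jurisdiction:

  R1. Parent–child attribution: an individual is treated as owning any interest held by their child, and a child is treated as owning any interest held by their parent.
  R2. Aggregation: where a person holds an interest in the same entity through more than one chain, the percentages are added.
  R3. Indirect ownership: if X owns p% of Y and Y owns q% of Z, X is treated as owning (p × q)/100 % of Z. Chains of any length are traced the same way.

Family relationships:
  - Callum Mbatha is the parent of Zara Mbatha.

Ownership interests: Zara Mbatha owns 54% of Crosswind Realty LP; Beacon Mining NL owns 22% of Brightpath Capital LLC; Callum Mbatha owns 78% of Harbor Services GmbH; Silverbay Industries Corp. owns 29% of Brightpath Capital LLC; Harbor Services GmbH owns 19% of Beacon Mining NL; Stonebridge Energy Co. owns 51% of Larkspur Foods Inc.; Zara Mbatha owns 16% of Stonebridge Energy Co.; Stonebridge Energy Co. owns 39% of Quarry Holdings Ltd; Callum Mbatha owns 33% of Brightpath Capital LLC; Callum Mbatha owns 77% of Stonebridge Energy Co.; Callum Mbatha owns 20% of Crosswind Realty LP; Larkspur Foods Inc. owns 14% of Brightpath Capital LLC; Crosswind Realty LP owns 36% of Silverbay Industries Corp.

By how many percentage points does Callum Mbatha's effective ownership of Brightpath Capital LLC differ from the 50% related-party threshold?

0.6262

By parent–child attribution (R1), Callum Mbatha is treated as also owning Zara Mbatha's interest in Stonebridge Energy Co, giving 77% + 16% = 93%.
By parent–child attribution (R1), Callum Mbatha is treated as also owning Zara Mbatha's interest in Crosswind Realty LP, giving 20% + 54% = 74%.
Chain via Stonebridge Energy Co. → Larkspur Foods Inc. (R3): 93% × 51% × 14% = 6.6402% of Brightpath Capital LLC.
Chain via Crosswind Realty LP → Silverbay Industries Corp. (R3): 74% × 36% × 29% = 7.7256% of Brightpath Capital LLC.
Chain via Harbor Services GmbH → Beacon Mining NL (R3): 78% × 19% × 22% = 3.2604% of Brightpath Capital LLC.
Direct interest in Brightpath Capital LLC: 33%.
Aggregating (R2): 6.6402% + 7.7256% + 3.2604% + 33% = 50.6262%.
50.6262% exceeds the 50% threshold by 0.6262 percentage points.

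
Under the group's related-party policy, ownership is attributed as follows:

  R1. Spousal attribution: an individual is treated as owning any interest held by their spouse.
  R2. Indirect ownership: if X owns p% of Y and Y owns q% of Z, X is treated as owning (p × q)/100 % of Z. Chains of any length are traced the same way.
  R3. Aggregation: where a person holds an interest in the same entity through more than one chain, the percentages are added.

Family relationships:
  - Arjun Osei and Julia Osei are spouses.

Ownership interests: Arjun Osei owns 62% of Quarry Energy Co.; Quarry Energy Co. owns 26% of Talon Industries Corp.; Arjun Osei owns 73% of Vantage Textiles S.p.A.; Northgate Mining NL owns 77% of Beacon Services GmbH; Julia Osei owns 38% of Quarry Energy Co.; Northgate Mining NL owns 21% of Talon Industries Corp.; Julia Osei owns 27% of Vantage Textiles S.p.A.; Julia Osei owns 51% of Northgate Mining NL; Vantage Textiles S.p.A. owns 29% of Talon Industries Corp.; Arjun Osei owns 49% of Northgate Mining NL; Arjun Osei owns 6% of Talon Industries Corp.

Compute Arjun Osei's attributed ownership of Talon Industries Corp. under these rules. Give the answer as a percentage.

By spousal attribution (R1), Arjun Osei is treated as also owning Julia Osei's interest in Northgate Mining NL, giving 49% + 51% = 100%.
By spousal attribution (R1), Arjun Osei is treated as also owning Julia Osei's interest in Quarry Energy Co, giving 62% + 38% = 100%.
By spousal attribution (R1), Arjun Osei is treated as also owning Julia Osei's interest in Vantage Textiles S.p.A, giving 73% + 27% = 100%.
Chain via Northgate Mining NL (R2): 100% × 21% = 21% of Talon Industries Corp.
Chain via Quarry Energy Co. (R2): 100% × 26% = 26% of Talon Industries Corp.
Chain via Vantage Textiles S.p.A. (R2): 100% × 29% = 29% of Talon Industries Corp.
Direct interest in Talon Industries Corp: 6%.
Aggregating (R3): 21% + 26% + 29% + 6% = 82%.

82%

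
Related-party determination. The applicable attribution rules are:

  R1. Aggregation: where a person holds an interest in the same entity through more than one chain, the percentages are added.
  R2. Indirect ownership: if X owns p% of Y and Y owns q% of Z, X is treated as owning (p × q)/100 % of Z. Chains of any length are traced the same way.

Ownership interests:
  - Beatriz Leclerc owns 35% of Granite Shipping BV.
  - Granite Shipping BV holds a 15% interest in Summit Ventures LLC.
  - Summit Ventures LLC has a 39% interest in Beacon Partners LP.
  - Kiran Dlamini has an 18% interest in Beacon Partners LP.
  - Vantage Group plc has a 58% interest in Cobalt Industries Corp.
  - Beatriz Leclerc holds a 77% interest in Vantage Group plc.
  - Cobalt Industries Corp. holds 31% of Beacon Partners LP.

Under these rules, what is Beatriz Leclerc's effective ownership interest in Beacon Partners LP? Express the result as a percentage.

15.8921%

Chain via Granite Shipping BV → Summit Ventures LLC (R2): 35% × 15% × 39% = 2.0475% of Beacon Partners LP.
Chain via Vantage Group plc → Cobalt Industries Corp. (R2): 77% × 58% × 31% = 13.8446% of Beacon Partners LP.
Aggregating (R1): 2.0475% + 13.8446% = 15.8921%.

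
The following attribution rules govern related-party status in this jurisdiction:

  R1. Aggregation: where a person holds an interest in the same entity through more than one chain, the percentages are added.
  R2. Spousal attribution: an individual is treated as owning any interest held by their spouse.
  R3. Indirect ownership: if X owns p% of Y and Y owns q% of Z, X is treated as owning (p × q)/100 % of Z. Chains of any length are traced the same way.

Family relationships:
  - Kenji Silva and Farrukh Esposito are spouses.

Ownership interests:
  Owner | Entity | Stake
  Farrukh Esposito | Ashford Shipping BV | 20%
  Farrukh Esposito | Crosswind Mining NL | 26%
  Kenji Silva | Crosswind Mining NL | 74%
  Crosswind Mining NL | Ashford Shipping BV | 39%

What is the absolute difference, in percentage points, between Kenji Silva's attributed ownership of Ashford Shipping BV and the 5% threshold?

54

By spousal attribution (R2), Kenji Silva is treated as also owning Farrukh Esposito's interest in Crosswind Mining NL, giving 74% + 26% = 100%.
By spousal attribution (R2), Kenji Silva is treated as owning Farrukh Esposito's 20% interest in Ashford Shipping BV.
Chain via Crosswind Mining NL (R3): 100% × 39% = 39% of Ashford Shipping BV.
Direct interest in Ashford Shipping BV: 20%.
Aggregating (R1): 39% + 20% = 59%.
59% exceeds the 5% threshold by 54 percentage points.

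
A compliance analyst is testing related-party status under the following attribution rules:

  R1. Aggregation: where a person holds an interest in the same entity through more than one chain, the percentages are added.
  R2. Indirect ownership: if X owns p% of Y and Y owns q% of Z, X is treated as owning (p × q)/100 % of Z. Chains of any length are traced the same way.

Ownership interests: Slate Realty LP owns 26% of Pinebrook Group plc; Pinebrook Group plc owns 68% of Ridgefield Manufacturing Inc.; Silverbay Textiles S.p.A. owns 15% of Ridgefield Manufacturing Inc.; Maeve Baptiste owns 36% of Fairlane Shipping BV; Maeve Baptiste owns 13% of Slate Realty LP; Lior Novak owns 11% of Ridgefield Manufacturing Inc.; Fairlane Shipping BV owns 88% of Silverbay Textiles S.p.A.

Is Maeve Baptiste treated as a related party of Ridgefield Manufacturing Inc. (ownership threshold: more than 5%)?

Chain via Fairlane Shipping BV → Silverbay Textiles S.p.A. (R2): 36% × 88% × 15% = 4.752% of Ridgefield Manufacturing Inc.
Chain via Slate Realty LP → Pinebrook Group plc (R2): 13% × 26% × 68% = 2.2984% of Ridgefield Manufacturing Inc.
Aggregating (R1): 4.752% + 2.2984% = 7.0504%.
7.0504% exceeds the 5% threshold, so Maeve is a related party to Ridgefield Manufacturing Inc.

Yes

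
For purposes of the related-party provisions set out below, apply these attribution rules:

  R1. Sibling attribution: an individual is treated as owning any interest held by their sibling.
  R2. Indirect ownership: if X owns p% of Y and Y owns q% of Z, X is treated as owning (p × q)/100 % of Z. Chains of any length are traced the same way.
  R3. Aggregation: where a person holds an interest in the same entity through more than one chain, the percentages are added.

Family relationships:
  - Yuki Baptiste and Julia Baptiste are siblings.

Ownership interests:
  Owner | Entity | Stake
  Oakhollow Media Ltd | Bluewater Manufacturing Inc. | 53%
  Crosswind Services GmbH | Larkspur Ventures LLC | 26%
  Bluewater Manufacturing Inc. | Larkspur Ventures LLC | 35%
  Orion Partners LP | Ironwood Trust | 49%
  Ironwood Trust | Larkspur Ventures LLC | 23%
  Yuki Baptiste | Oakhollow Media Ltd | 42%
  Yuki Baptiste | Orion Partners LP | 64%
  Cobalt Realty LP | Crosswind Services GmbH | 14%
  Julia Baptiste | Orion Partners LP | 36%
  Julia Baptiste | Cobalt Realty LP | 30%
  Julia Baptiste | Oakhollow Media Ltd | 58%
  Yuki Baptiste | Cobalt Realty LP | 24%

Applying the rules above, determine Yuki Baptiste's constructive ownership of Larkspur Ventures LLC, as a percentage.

By sibling attribution (R1), Yuki Baptiste is treated as also owning Julia Baptiste's interest in Oakhollow Media Ltd, giving 42% + 58% = 100%.
By sibling attribution (R1), Yuki Baptiste is treated as also owning Julia Baptiste's interest in Cobalt Realty LP, giving 24% + 30% = 54%.
By sibling attribution (R1), Yuki Baptiste is treated as also owning Julia Baptiste's interest in Orion Partners LP, giving 64% + 36% = 100%.
Chain via Oakhollow Media Ltd → Bluewater Manufacturing Inc. (R2): 100% × 53% × 35% = 18.55% of Larkspur Ventures LLC.
Chain via Cobalt Realty LP → Crosswind Services GmbH (R2): 54% × 14% × 26% = 1.9656% of Larkspur Ventures LLC.
Chain via Orion Partners LP → Ironwood Trust (R2): 100% × 49% × 23% = 11.27% of Larkspur Ventures LLC.
Aggregating (R3): 18.55% + 1.9656% + 11.27% = 31.7856%.

31.7856%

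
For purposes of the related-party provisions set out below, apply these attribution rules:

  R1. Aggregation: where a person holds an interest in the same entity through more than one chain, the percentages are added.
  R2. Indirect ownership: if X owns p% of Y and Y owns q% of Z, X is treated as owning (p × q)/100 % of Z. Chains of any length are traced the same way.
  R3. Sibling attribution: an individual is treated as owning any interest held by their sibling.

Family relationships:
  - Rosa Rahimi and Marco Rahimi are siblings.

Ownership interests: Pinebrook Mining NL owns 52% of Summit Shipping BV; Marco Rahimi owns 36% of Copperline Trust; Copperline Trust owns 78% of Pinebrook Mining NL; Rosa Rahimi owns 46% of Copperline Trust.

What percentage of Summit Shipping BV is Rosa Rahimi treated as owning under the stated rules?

By sibling attribution (R3), Rosa Rahimi is treated as also owning Marco Rahimi's interest in Copperline Trust, giving 46% + 36% = 82%.
Chain via Copperline Trust → Pinebrook Mining NL (R2): 82% × 78% × 52% = 33.2592% of Summit Shipping BV.

33.2592%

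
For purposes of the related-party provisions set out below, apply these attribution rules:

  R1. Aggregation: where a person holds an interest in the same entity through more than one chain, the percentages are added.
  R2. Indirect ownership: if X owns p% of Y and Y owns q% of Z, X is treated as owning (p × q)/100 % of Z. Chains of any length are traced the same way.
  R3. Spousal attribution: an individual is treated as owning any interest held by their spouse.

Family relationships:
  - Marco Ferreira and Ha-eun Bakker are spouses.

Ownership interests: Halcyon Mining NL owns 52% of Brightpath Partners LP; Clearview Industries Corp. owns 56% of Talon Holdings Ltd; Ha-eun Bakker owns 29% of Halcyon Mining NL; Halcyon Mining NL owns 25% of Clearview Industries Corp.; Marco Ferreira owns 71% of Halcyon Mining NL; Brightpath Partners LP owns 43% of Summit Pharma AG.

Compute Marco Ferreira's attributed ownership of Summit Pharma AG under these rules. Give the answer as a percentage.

22.36%

By spousal attribution (R3), Marco Ferreira is treated as also owning Ha-eun Bakker's interest in Halcyon Mining NL, giving 71% + 29% = 100%.
Chain via Halcyon Mining NL → Brightpath Partners LP (R2): 100% × 52% × 43% = 22.36% of Summit Pharma AG.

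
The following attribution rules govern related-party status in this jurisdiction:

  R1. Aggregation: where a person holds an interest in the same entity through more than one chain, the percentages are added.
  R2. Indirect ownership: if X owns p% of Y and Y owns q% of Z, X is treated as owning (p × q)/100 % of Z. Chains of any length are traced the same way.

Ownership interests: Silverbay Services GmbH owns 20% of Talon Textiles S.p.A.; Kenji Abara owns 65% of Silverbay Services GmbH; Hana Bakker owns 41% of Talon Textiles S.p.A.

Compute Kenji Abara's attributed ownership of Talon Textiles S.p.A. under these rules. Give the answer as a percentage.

Chain via Silverbay Services GmbH (R2): 65% × 20% = 13% of Talon Textiles S.p.A.

13%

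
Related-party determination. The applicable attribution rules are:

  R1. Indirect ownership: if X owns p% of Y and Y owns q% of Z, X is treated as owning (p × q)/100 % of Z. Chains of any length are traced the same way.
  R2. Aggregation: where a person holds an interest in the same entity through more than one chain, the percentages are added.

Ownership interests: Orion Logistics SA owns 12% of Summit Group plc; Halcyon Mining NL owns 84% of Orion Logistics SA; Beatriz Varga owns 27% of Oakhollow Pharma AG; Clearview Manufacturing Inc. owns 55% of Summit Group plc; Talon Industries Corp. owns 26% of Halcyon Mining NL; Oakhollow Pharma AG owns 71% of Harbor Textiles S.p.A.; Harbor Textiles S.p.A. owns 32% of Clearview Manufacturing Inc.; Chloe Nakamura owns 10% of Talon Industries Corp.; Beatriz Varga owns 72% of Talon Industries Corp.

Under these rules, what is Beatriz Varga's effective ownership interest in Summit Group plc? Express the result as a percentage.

Chain via Talon Industries Corp. → Halcyon Mining NL → Orion Logistics SA (R1): 72% × 26% × 84% × 12% = 1.886976% of Summit Group plc.
Chain via Oakhollow Pharma AG → Harbor Textiles S.p.A. → Clearview Manufacturing Inc. (R1): 27% × 71% × 32% × 55% = 3.37392% of Summit Group plc.
Aggregating (R2): 1.886976% + 3.37392% = 5.260896%.

5.260896%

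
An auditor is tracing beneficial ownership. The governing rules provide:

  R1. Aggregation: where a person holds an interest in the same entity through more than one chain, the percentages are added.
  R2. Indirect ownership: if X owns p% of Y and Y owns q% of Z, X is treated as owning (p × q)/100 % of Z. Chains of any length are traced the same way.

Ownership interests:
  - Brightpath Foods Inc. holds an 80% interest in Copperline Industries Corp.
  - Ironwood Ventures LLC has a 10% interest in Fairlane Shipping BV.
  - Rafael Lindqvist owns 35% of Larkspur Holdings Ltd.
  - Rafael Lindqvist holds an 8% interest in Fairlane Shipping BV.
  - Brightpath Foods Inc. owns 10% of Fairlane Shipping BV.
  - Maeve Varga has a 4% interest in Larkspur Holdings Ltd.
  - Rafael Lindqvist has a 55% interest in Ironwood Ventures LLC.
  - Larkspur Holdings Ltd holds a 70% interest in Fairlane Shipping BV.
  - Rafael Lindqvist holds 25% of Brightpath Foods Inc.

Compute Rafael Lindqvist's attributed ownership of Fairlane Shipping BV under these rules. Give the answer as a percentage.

40.5%

Chain via Ironwood Ventures LLC (R2): 55% × 10% = 5.5% of Fairlane Shipping BV.
Chain via Brightpath Foods Inc. (R2): 25% × 10% = 2.5% of Fairlane Shipping BV.
Chain via Larkspur Holdings Ltd (R2): 35% × 70% = 24.5% of Fairlane Shipping BV.
Direct interest in Fairlane Shipping BV: 8%.
Aggregating (R1): 5.5% + 2.5% + 24.5% + 8% = 40.5%.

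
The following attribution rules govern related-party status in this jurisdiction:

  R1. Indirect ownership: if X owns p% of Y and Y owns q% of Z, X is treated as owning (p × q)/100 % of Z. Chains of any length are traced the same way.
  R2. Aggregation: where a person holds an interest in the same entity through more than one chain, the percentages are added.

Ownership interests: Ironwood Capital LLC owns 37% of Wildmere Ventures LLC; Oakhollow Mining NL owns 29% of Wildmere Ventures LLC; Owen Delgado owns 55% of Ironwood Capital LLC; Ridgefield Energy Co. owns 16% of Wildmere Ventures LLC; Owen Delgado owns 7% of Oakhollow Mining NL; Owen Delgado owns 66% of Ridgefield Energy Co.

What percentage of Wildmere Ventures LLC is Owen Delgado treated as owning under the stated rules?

Chain via Oakhollow Mining NL (R1): 7% × 29% = 2.03% of Wildmere Ventures LLC.
Chain via Ridgefield Energy Co. (R1): 66% × 16% = 10.56% of Wildmere Ventures LLC.
Chain via Ironwood Capital LLC (R1): 55% × 37% = 20.35% of Wildmere Ventures LLC.
Aggregating (R2): 2.03% + 10.56% + 20.35% = 32.94%.

32.94%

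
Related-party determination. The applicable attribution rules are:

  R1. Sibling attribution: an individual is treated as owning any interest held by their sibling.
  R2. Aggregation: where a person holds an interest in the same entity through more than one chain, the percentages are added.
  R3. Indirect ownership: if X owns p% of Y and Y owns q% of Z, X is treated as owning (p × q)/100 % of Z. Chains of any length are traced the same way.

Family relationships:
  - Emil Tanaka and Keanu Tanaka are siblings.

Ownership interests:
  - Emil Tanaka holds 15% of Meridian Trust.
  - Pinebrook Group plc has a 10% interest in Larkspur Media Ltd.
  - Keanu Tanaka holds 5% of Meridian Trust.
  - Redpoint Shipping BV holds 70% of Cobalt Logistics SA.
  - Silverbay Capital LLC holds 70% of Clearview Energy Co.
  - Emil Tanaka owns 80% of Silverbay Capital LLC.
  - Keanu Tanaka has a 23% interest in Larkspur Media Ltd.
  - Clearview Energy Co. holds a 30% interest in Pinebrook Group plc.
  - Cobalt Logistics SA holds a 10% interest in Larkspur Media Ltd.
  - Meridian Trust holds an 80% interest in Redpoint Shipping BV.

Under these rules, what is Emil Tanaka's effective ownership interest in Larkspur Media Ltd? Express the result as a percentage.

By sibling attribution (R1), Emil Tanaka is treated as also owning Keanu Tanaka's interest in Meridian Trust, giving 15% + 5% = 20%.
By sibling attribution (R1), Emil Tanaka is treated as owning Keanu Tanaka's 23% interest in Larkspur Media Ltd.
Chain via Silverbay Capital LLC → Clearview Energy Co. → Pinebrook Group plc (R3): 80% × 70% × 30% × 10% = 1.68% of Larkspur Media Ltd.
Chain via Meridian Trust → Redpoint Shipping BV → Cobalt Logistics SA (R3): 20% × 80% × 70% × 10% = 1.12% of Larkspur Media Ltd.
Direct interest in Larkspur Media Ltd: 23%.
Aggregating (R2): 1.68% + 1.12% + 23% = 25.8%.

25.8%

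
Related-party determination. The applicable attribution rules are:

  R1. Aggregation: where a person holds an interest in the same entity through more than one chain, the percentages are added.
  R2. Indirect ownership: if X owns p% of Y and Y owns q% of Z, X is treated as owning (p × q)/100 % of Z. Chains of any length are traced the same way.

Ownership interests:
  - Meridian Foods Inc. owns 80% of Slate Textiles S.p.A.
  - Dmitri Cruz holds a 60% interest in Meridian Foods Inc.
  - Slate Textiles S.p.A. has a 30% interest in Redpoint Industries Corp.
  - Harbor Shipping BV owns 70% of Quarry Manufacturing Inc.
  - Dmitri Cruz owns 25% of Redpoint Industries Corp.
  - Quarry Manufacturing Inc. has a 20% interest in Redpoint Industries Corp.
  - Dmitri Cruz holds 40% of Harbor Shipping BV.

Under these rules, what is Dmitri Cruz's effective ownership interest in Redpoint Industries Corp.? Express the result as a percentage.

Chain via Harbor Shipping BV → Quarry Manufacturing Inc. (R2): 40% × 70% × 20% = 5.6% of Redpoint Industries Corp.
Chain via Meridian Foods Inc. → Slate Textiles S.p.A. (R2): 60% × 80% × 30% = 14.4% of Redpoint Industries Corp.
Direct interest in Redpoint Industries Corp: 25%.
Aggregating (R1): 5.6% + 14.4% + 25% = 45%.

45%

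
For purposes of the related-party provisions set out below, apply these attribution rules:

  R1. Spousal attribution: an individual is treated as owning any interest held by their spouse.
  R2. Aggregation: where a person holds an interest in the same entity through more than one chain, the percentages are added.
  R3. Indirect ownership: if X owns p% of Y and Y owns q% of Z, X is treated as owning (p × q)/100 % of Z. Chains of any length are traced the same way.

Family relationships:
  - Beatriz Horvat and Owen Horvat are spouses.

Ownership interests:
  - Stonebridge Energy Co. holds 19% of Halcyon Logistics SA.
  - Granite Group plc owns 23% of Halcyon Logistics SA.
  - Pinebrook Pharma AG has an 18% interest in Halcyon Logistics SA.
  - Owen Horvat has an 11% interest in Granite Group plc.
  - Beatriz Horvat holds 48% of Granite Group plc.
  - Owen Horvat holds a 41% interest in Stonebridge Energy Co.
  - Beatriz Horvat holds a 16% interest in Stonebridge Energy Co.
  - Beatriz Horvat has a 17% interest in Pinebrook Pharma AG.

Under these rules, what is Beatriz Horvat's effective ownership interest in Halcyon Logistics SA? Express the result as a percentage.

27.46%

By spousal attribution (R1), Beatriz Horvat is treated as also owning Owen Horvat's interest in Stonebridge Energy Co, giving 16% + 41% = 57%.
By spousal attribution (R1), Beatriz Horvat is treated as also owning Owen Horvat's interest in Granite Group plc, giving 48% + 11% = 59%.
Chain via Stonebridge Energy Co. (R3): 57% × 19% = 10.83% of Halcyon Logistics SA.
Chain via Pinebrook Pharma AG (R3): 17% × 18% = 3.06% of Halcyon Logistics SA.
Chain via Granite Group plc (R3): 59% × 23% = 13.57% of Halcyon Logistics SA.
Aggregating (R2): 10.83% + 3.06% + 13.57% = 27.46%.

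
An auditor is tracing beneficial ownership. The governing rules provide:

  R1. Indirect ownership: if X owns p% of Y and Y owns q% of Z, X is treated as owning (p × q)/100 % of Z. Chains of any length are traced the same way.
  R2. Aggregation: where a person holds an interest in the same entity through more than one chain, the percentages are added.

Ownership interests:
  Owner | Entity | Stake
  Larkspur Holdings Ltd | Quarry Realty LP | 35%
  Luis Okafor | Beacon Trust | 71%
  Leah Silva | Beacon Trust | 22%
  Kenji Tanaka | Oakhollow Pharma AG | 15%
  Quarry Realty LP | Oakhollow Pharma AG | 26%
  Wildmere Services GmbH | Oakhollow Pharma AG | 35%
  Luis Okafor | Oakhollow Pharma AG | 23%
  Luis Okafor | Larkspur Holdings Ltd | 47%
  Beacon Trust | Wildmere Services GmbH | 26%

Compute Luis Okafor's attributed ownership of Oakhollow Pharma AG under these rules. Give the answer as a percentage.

Chain via Beacon Trust → Wildmere Services GmbH (R1): 71% × 26% × 35% = 6.461% of Oakhollow Pharma AG.
Chain via Larkspur Holdings Ltd → Quarry Realty LP (R1): 47% × 35% × 26% = 4.277% of Oakhollow Pharma AG.
Direct interest in Oakhollow Pharma AG: 23%.
Aggregating (R2): 6.461% + 4.277% + 23% = 33.738%.

33.738%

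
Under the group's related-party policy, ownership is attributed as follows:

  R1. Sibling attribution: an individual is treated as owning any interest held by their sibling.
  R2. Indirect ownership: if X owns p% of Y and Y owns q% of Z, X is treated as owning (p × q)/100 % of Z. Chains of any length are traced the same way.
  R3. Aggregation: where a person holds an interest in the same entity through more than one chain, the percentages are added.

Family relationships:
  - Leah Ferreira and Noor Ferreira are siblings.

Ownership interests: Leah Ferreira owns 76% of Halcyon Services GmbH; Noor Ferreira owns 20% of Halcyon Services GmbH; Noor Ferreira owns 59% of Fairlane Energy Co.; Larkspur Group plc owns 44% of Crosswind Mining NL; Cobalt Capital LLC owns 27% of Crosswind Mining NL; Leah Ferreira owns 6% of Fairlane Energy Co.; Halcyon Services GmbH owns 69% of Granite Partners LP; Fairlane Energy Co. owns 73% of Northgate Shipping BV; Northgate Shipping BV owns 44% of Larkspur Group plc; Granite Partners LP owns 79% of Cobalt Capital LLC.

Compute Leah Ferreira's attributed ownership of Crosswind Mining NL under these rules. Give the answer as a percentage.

By sibling attribution (R1), Leah Ferreira is treated as also owning Noor Ferreira's interest in Halcyon Services GmbH, giving 76% + 20% = 96%.
By sibling attribution (R1), Leah Ferreira is treated as also owning Noor Ferreira's interest in Fairlane Energy Co, giving 6% + 59% = 65%.
Chain via Halcyon Services GmbH → Granite Partners LP → Cobalt Capital LLC (R2): 96% × 69% × 79% × 27% = 14.128992% of Crosswind Mining NL.
Chain via Fairlane Energy Co. → Northgate Shipping BV → Larkspur Group plc (R2): 65% × 73% × 44% × 44% = 9.18632% of Crosswind Mining NL.
Aggregating (R3): 14.128992% + 9.18632% = 23.315312%.

23.315312%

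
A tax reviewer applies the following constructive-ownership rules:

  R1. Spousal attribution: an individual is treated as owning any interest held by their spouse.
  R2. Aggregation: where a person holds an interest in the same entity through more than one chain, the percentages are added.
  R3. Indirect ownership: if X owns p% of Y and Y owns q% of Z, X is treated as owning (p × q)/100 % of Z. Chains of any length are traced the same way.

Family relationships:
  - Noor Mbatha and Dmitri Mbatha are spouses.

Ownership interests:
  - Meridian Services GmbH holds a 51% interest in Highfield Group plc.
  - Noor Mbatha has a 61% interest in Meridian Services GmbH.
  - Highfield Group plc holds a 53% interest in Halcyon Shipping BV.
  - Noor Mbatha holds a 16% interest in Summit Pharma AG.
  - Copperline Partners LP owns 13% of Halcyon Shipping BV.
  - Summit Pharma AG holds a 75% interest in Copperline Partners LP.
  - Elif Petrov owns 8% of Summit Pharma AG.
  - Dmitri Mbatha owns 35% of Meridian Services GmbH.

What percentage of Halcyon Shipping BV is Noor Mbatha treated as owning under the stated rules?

27.5088%

By spousal attribution (R1), Noor Mbatha is treated as also owning Dmitri Mbatha's interest in Meridian Services GmbH, giving 61% + 35% = 96%.
Chain via Summit Pharma AG → Copperline Partners LP (R3): 16% × 75% × 13% = 1.56% of Halcyon Shipping BV.
Chain via Meridian Services GmbH → Highfield Group plc (R3): 96% × 51% × 53% = 25.9488% of Halcyon Shipping BV.
Aggregating (R2): 1.56% + 25.9488% = 27.5088%.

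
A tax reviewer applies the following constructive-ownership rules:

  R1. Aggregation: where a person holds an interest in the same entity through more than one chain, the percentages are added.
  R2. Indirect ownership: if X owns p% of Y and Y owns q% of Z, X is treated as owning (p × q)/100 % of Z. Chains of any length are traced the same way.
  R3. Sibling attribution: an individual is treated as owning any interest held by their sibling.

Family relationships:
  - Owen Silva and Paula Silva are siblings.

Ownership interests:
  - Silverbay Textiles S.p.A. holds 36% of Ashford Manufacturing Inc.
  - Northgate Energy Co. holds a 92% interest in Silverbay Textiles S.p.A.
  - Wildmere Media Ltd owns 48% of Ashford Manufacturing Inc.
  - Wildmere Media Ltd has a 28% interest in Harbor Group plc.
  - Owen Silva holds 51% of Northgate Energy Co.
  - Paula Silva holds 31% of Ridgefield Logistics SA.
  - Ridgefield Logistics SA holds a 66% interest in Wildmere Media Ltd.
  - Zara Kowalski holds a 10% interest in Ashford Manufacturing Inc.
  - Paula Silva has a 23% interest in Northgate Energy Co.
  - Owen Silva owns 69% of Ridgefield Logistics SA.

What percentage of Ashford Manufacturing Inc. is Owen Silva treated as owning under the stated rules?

56.1888%

By sibling attribution (R3), Owen Silva is treated as also owning Paula Silva's interest in Ridgefield Logistics SA, giving 69% + 31% = 100%.
By sibling attribution (R3), Owen Silva is treated as also owning Paula Silva's interest in Northgate Energy Co, giving 51% + 23% = 74%.
Chain via Ridgefield Logistics SA → Wildmere Media Ltd (R2): 100% × 66% × 48% = 31.68% of Ashford Manufacturing Inc.
Chain via Northgate Energy Co. → Silverbay Textiles S.p.A. (R2): 74% × 92% × 36% = 24.5088% of Ashford Manufacturing Inc.
Aggregating (R1): 31.68% + 24.5088% = 56.1888%.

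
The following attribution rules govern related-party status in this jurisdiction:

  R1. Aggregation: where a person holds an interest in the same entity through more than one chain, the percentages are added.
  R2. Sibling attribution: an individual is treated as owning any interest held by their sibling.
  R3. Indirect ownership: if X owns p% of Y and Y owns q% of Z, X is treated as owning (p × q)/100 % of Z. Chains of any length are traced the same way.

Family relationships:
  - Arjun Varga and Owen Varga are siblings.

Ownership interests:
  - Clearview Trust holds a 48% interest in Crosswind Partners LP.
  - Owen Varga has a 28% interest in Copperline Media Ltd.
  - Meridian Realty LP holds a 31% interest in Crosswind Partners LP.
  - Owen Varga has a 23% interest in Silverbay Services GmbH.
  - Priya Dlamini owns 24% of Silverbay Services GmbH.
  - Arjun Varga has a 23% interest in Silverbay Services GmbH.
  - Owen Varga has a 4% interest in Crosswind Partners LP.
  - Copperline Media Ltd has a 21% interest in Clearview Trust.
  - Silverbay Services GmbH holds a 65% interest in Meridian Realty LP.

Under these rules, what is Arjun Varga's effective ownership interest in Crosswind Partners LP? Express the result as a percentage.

16.0914%

By sibling attribution (R2), Arjun Varga is treated as also owning Owen Varga's interest in Silverbay Services GmbH, giving 23% + 23% = 46%.
By sibling attribution (R2), Arjun Varga is treated as owning Owen Varga's 28% interest in Copperline Media Ltd.
By sibling attribution (R2), Arjun Varga is treated as owning Owen Varga's 4% interest in Crosswind Partners LP.
Chain via Silverbay Services GmbH → Meridian Realty LP (R3): 46% × 65% × 31% = 9.269% of Crosswind Partners LP.
Chain via Copperline Media Ltd → Clearview Trust (R3): 28% × 21% × 48% = 2.8224% of Crosswind Partners LP.
Direct interest in Crosswind Partners LP: 4%.
Aggregating (R1): 9.269% + 2.8224% + 4% = 16.0914%.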